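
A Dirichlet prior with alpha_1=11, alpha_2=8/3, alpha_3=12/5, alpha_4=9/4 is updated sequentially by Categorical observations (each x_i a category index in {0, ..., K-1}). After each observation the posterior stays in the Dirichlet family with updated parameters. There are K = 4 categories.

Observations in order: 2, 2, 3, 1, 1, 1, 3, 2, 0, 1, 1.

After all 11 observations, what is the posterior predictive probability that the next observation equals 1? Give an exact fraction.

obs 1: x=2 → posterior Dirichlet(11, 8/3, 17/5, 9/4)
obs 2: x=2 → posterior Dirichlet(11, 8/3, 22/5, 9/4)
obs 3: x=3 → posterior Dirichlet(11, 8/3, 22/5, 13/4)
obs 4: x=1 → posterior Dirichlet(11, 11/3, 22/5, 13/4)
obs 5: x=1 → posterior Dirichlet(11, 14/3, 22/5, 13/4)
obs 6: x=1 → posterior Dirichlet(11, 17/3, 22/5, 13/4)
obs 7: x=3 → posterior Dirichlet(11, 17/3, 22/5, 17/4)
obs 8: x=2 → posterior Dirichlet(11, 17/3, 27/5, 17/4)
obs 9: x=0 → posterior Dirichlet(12, 17/3, 27/5, 17/4)
obs 10: x=1 → posterior Dirichlet(12, 20/3, 27/5, 17/4)
obs 11: x=1 → posterior Dirichlet(12, 23/3, 27/5, 17/4)

460/1759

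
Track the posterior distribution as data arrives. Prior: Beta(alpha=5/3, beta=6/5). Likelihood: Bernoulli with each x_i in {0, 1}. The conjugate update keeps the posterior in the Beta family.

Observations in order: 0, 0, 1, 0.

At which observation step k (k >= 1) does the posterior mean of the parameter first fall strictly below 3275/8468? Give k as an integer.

k = 2

obs 1: x=0 → posterior Beta(5/3, 11/5)
obs 2: x=0 → posterior Beta(5/3, 16/5)
obs 3: x=1 → posterior Beta(8/3, 16/5)
obs 4: x=0 → posterior Beta(8/3, 21/5)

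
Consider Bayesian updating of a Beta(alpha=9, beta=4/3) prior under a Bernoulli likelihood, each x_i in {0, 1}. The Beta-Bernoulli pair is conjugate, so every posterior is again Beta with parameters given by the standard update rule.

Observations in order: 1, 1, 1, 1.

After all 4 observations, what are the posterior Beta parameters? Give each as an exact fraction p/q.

alpha=13, beta=4/3

obs 1: x=1 → posterior Beta(10, 4/3)
obs 2: x=1 → posterior Beta(11, 4/3)
obs 3: x=1 → posterior Beta(12, 4/3)
obs 4: x=1 → posterior Beta(13, 4/3)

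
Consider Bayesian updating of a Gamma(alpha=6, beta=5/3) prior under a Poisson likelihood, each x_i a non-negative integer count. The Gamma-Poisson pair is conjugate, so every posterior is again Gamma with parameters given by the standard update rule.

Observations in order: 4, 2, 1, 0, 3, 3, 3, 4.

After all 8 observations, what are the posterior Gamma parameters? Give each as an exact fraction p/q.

obs 1: x=4 → posterior Gamma(10, 8/3)
obs 2: x=2 → posterior Gamma(12, 11/3)
obs 3: x=1 → posterior Gamma(13, 14/3)
obs 4: x=0 → posterior Gamma(13, 17/3)
obs 5: x=3 → posterior Gamma(16, 20/3)
obs 6: x=3 → posterior Gamma(19, 23/3)
obs 7: x=3 → posterior Gamma(22, 26/3)
obs 8: x=4 → posterior Gamma(26, 29/3)

alpha=26, beta=29/3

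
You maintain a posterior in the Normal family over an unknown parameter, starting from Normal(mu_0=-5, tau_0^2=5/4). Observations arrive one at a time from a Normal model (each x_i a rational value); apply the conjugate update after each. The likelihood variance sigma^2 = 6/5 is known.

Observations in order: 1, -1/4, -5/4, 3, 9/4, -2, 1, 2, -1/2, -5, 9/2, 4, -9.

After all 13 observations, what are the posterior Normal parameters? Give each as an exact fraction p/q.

obs 1: x=1 → posterior Normal(-95/49, 30/49)
obs 2: x=-1/4 → posterior Normal(-405/296, 15/37)
obs 3: x=-5/4 → posterior Normal(-265/198, 10/33)
obs 4: x=3 → posterior Normal(-115/248, 15/62)
obs 5: x=9/4 → posterior Normal(-5/596, 30/149)
obs 6: x=-2 → posterior Normal(-205/696, 5/29)
obs 7: x=1 → posterior Normal(-105/796, 30/199)
obs 8: x=2 → posterior Normal(95/896, 15/112)
obs 9: x=-1/2 → posterior Normal(15/332, 10/83)
obs 10: x=-5 → posterior Normal(-455/1096, 15/137)
obs 11: x=9/2 → posterior Normal(-5/1196, 30/299)
obs 12: x=4 → posterior Normal(395/1296, 5/54)
obs 13: x=-9 → posterior Normal(-505/1396, 30/349)

mu_0=-505/1396, tau_0^2=30/349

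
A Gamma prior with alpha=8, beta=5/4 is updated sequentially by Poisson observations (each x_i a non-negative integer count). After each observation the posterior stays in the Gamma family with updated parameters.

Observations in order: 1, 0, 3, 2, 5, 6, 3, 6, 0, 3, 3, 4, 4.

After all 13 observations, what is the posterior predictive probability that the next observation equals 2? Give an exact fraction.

obs 1: x=1 → posterior Gamma(9, 9/4)
obs 2: x=0 → posterior Gamma(9, 13/4)
obs 3: x=3 → posterior Gamma(12, 17/4)
obs 4: x=2 → posterior Gamma(14, 21/4)
obs 5: x=5 → posterior Gamma(19, 25/4)
obs 6: x=6 → posterior Gamma(25, 29/4)
obs 7: x=3 → posterior Gamma(28, 33/4)
obs 8: x=6 → posterior Gamma(34, 37/4)
obs 9: x=0 → posterior Gamma(34, 41/4)
obs 10: x=3 → posterior Gamma(37, 45/4)
obs 11: x=3 → posterior Gamma(40, 49/4)
obs 12: x=4 → posterior Gamma(44, 53/4)
obs 13: x=4 → posterior Gamma(48, 57/4)

36018064932481422158212743407589392488983067664825200342288815055488719424887819876370816/184710570864196872190606870725026154072696276604852067540842669455716866853915259902013001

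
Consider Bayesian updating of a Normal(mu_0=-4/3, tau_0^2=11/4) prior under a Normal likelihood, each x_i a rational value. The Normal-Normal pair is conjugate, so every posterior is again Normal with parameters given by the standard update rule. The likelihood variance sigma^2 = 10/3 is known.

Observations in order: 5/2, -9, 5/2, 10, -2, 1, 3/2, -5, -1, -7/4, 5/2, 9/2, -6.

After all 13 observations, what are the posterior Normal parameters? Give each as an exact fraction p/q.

obs 1: x=5/2 → posterior Normal(175/438, 110/73)
obs 2: x=-9 → posterior Normal(-1607/636, 55/53)
obs 3: x=5/2 → posterior Normal(-4/3, 110/139)
obs 4: x=10 → posterior Normal(217/258, 55/86)
obs 5: x=-2 → posterior Normal(236/615, 22/41)
obs 6: x=1 → posterior Normal(335/714, 55/119)
obs 7: x=3/2 → posterior Normal(967/1626, 110/271)
obs 8: x=-5 → posterior Normal(-23/1824, 55/152)
obs 9: x=-1 → posterior Normal(-221/2022, 110/337)
obs 10: x=-7/4 → posterior Normal(-227/888, 11/37)
obs 11: x=5/2 → posterior Normal(-145/4836, 110/403)
obs 12: x=9/2 → posterior Normal(1637/5232, 55/218)
obs 13: x=-6 → posterior Normal(-739/5628, 110/469)

mu_0=-739/5628, tau_0^2=110/469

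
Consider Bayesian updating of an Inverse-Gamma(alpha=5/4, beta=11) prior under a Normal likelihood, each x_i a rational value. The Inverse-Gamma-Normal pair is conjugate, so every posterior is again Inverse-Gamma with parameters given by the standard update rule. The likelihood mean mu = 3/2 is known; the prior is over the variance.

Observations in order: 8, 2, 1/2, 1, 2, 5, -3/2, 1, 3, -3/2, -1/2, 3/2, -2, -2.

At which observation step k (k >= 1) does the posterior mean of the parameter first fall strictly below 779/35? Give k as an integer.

obs 1: x=8 → posterior Inverse-Gamma(7/4, 257/8)
obs 2: x=2 → posterior Inverse-Gamma(9/4, 129/4)
obs 3: x=1/2 → posterior Inverse-Gamma(11/4, 131/4)
obs 4: x=1 → posterior Inverse-Gamma(13/4, 263/8)
obs 5: x=2 → posterior Inverse-Gamma(15/4, 33)
obs 6: x=5 → posterior Inverse-Gamma(17/4, 313/8)
obs 7: x=-3/2 → posterior Inverse-Gamma(19/4, 349/8)
obs 8: x=1 → posterior Inverse-Gamma(21/4, 175/4)
obs 9: x=3 → posterior Inverse-Gamma(23/4, 359/8)
obs 10: x=-3/2 → posterior Inverse-Gamma(25/4, 395/8)
obs 11: x=-1/2 → posterior Inverse-Gamma(27/4, 411/8)
obs 12: x=3/2 → posterior Inverse-Gamma(29/4, 411/8)
obs 13: x=-2 → posterior Inverse-Gamma(31/4, 115/2)
obs 14: x=-2 → posterior Inverse-Gamma(33/4, 509/8)

k = 3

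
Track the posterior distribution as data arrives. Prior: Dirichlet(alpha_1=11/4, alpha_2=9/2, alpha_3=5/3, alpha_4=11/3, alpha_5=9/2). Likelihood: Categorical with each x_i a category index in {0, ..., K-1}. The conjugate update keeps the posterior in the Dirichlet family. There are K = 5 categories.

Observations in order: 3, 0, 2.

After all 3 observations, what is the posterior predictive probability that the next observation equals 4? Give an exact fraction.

obs 1: x=3 → posterior Dirichlet(11/4, 9/2, 5/3, 14/3, 9/2)
obs 2: x=0 → posterior Dirichlet(15/4, 9/2, 5/3, 14/3, 9/2)
obs 3: x=2 → posterior Dirichlet(15/4, 9/2, 8/3, 14/3, 9/2)

54/241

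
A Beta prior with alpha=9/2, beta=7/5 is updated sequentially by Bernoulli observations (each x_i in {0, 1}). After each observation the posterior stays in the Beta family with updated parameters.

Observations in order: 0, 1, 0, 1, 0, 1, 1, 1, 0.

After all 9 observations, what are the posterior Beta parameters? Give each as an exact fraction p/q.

alpha=19/2, beta=27/5

obs 1: x=0 → posterior Beta(9/2, 12/5)
obs 2: x=1 → posterior Beta(11/2, 12/5)
obs 3: x=0 → posterior Beta(11/2, 17/5)
obs 4: x=1 → posterior Beta(13/2, 17/5)
obs 5: x=0 → posterior Beta(13/2, 22/5)
obs 6: x=1 → posterior Beta(15/2, 22/5)
obs 7: x=1 → posterior Beta(17/2, 22/5)
obs 8: x=1 → posterior Beta(19/2, 22/5)
obs 9: x=0 → posterior Beta(19/2, 27/5)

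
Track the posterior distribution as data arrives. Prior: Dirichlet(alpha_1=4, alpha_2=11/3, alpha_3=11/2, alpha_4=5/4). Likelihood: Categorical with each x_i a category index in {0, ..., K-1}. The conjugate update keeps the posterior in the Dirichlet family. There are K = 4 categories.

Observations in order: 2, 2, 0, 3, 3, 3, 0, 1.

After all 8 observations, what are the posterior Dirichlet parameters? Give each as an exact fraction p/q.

obs 1: x=2 → posterior Dirichlet(4, 11/3, 13/2, 5/4)
obs 2: x=2 → posterior Dirichlet(4, 11/3, 15/2, 5/4)
obs 3: x=0 → posterior Dirichlet(5, 11/3, 15/2, 5/4)
obs 4: x=3 → posterior Dirichlet(5, 11/3, 15/2, 9/4)
obs 5: x=3 → posterior Dirichlet(5, 11/3, 15/2, 13/4)
obs 6: x=3 → posterior Dirichlet(5, 11/3, 15/2, 17/4)
obs 7: x=0 → posterior Dirichlet(6, 11/3, 15/2, 17/4)
obs 8: x=1 → posterior Dirichlet(6, 14/3, 15/2, 17/4)

alpha_1=6, alpha_2=14/3, alpha_3=15/2, alpha_4=17/4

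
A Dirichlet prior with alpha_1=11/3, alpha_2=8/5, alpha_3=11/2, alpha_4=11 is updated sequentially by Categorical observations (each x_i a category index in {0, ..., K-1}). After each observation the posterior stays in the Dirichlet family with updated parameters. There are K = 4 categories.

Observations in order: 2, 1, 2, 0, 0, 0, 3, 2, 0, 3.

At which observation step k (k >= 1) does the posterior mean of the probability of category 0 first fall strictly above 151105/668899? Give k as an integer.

obs 1: x=2 → posterior Dirichlet(11/3, 8/5, 13/2, 11)
obs 2: x=1 → posterior Dirichlet(11/3, 13/5, 13/2, 11)
obs 3: x=2 → posterior Dirichlet(11/3, 13/5, 15/2, 11)
obs 4: x=0 → posterior Dirichlet(14/3, 13/5, 15/2, 11)
obs 5: x=0 → posterior Dirichlet(17/3, 13/5, 15/2, 11)
obs 6: x=0 → posterior Dirichlet(20/3, 13/5, 15/2, 11)
obs 7: x=3 → posterior Dirichlet(20/3, 13/5, 15/2, 12)
obs 8: x=2 → posterior Dirichlet(20/3, 13/5, 17/2, 12)
obs 9: x=0 → posterior Dirichlet(23/3, 13/5, 17/2, 12)
obs 10: x=3 → posterior Dirichlet(23/3, 13/5, 17/2, 13)

k = 6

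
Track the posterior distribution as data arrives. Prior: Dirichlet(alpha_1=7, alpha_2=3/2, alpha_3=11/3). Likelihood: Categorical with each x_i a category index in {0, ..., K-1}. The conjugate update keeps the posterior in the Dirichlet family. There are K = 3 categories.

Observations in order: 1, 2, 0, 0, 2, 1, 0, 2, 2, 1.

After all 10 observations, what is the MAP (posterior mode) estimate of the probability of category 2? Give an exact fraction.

8/23

obs 1: x=1 → posterior Dirichlet(7, 5/2, 11/3)
obs 2: x=2 → posterior Dirichlet(7, 5/2, 14/3)
obs 3: x=0 → posterior Dirichlet(8, 5/2, 14/3)
obs 4: x=0 → posterior Dirichlet(9, 5/2, 14/3)
obs 5: x=2 → posterior Dirichlet(9, 5/2, 17/3)
obs 6: x=1 → posterior Dirichlet(9, 7/2, 17/3)
obs 7: x=0 → posterior Dirichlet(10, 7/2, 17/3)
obs 8: x=2 → posterior Dirichlet(10, 7/2, 20/3)
obs 9: x=2 → posterior Dirichlet(10, 7/2, 23/3)
obs 10: x=1 → posterior Dirichlet(10, 9/2, 23/3)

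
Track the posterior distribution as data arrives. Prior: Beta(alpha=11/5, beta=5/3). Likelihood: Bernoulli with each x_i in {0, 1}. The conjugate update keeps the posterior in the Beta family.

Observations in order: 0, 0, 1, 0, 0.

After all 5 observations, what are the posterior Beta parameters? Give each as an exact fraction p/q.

obs 1: x=0 → posterior Beta(11/5, 8/3)
obs 2: x=0 → posterior Beta(11/5, 11/3)
obs 3: x=1 → posterior Beta(16/5, 11/3)
obs 4: x=0 → posterior Beta(16/5, 14/3)
obs 5: x=0 → posterior Beta(16/5, 17/3)

alpha=16/5, beta=17/3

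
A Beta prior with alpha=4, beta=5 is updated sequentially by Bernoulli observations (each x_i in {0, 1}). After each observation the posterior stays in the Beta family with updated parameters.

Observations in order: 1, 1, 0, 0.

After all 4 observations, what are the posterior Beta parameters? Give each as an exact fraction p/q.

alpha=6, beta=7

obs 1: x=1 → posterior Beta(5, 5)
obs 2: x=1 → posterior Beta(6, 5)
obs 3: x=0 → posterior Beta(6, 6)
obs 4: x=0 → posterior Beta(6, 7)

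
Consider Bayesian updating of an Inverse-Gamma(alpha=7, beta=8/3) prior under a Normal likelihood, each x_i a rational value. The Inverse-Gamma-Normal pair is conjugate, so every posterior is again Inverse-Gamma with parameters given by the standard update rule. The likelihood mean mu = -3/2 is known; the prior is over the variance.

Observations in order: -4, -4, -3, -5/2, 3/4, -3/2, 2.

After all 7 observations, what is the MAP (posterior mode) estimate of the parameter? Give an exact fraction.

1843/1104

obs 1: x=-4 → posterior Inverse-Gamma(15/2, 139/24)
obs 2: x=-4 → posterior Inverse-Gamma(8, 107/12)
obs 3: x=-3 → posterior Inverse-Gamma(17/2, 241/24)
obs 4: x=-5/2 → posterior Inverse-Gamma(9, 253/24)
obs 5: x=3/4 → posterior Inverse-Gamma(19/2, 1255/96)
obs 6: x=-3/2 → posterior Inverse-Gamma(10, 1255/96)
obs 7: x=2 → posterior Inverse-Gamma(21/2, 1843/96)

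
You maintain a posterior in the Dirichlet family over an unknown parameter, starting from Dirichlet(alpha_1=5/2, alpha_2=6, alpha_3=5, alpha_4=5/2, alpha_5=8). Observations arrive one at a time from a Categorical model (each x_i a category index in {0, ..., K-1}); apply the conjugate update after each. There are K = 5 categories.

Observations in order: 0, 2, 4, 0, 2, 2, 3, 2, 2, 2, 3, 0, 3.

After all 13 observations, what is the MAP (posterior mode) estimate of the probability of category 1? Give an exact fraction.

obs 1: x=0 → posterior Dirichlet(7/2, 6, 5, 5/2, 8)
obs 2: x=2 → posterior Dirichlet(7/2, 6, 6, 5/2, 8)
obs 3: x=4 → posterior Dirichlet(7/2, 6, 6, 5/2, 9)
obs 4: x=0 → posterior Dirichlet(9/2, 6, 6, 5/2, 9)
obs 5: x=2 → posterior Dirichlet(9/2, 6, 7, 5/2, 9)
obs 6: x=2 → posterior Dirichlet(9/2, 6, 8, 5/2, 9)
obs 7: x=3 → posterior Dirichlet(9/2, 6, 8, 7/2, 9)
obs 8: x=2 → posterior Dirichlet(9/2, 6, 9, 7/2, 9)
obs 9: x=2 → posterior Dirichlet(9/2, 6, 10, 7/2, 9)
obs 10: x=2 → posterior Dirichlet(9/2, 6, 11, 7/2, 9)
obs 11: x=3 → posterior Dirichlet(9/2, 6, 11, 9/2, 9)
obs 12: x=0 → posterior Dirichlet(11/2, 6, 11, 9/2, 9)
obs 13: x=3 → posterior Dirichlet(11/2, 6, 11, 11/2, 9)

5/32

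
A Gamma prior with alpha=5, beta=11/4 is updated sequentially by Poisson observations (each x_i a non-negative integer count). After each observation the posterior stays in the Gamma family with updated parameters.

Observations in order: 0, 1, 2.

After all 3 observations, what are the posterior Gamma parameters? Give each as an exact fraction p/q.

alpha=8, beta=23/4

obs 1: x=0 → posterior Gamma(5, 15/4)
obs 2: x=1 → posterior Gamma(6, 19/4)
obs 3: x=2 → posterior Gamma(8, 23/4)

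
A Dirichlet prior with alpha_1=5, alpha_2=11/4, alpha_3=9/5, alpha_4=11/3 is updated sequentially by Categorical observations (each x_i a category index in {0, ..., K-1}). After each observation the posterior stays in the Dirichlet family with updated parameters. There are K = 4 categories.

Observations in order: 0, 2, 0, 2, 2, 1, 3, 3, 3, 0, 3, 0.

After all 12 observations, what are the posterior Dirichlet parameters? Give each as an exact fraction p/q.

alpha_1=9, alpha_2=15/4, alpha_3=24/5, alpha_4=23/3

obs 1: x=0 → posterior Dirichlet(6, 11/4, 9/5, 11/3)
obs 2: x=2 → posterior Dirichlet(6, 11/4, 14/5, 11/3)
obs 3: x=0 → posterior Dirichlet(7, 11/4, 14/5, 11/3)
obs 4: x=2 → posterior Dirichlet(7, 11/4, 19/5, 11/3)
obs 5: x=2 → posterior Dirichlet(7, 11/4, 24/5, 11/3)
obs 6: x=1 → posterior Dirichlet(7, 15/4, 24/5, 11/3)
obs 7: x=3 → posterior Dirichlet(7, 15/4, 24/5, 14/3)
obs 8: x=3 → posterior Dirichlet(7, 15/4, 24/5, 17/3)
obs 9: x=3 → posterior Dirichlet(7, 15/4, 24/5, 20/3)
obs 10: x=0 → posterior Dirichlet(8, 15/4, 24/5, 20/3)
obs 11: x=3 → posterior Dirichlet(8, 15/4, 24/5, 23/3)
obs 12: x=0 → posterior Dirichlet(9, 15/4, 24/5, 23/3)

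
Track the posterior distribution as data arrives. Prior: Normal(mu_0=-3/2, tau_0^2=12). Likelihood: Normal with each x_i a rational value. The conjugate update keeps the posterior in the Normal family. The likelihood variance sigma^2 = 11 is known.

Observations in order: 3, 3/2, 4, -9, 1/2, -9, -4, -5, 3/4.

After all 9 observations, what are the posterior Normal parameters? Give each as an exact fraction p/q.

obs 1: x=3 → posterior Normal(39/46, 132/23)
obs 2: x=3/2 → posterior Normal(15/14, 132/35)
obs 3: x=4 → posterior Normal(171/94, 132/47)
obs 4: x=-9 → posterior Normal(-45/118, 132/59)
obs 5: x=1/2 → posterior Normal(-33/142, 132/71)
obs 6: x=-9 → posterior Normal(-3/2, 132/83)
obs 7: x=-4 → posterior Normal(-69/38, 132/95)
obs 8: x=-5 → posterior Normal(-465/214, 132/107)
obs 9: x=3/4 → posterior Normal(-447/238, 132/119)

mu_0=-447/238, tau_0^2=132/119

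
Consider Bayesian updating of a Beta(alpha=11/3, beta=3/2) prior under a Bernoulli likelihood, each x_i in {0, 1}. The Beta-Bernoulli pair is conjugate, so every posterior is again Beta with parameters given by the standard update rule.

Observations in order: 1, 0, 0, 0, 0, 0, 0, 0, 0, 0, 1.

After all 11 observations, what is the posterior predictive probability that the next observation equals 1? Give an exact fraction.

obs 1: x=1 → posterior Beta(14/3, 3/2)
obs 2: x=0 → posterior Beta(14/3, 5/2)
obs 3: x=0 → posterior Beta(14/3, 7/2)
obs 4: x=0 → posterior Beta(14/3, 9/2)
obs 5: x=0 → posterior Beta(14/3, 11/2)
obs 6: x=0 → posterior Beta(14/3, 13/2)
obs 7: x=0 → posterior Beta(14/3, 15/2)
obs 8: x=0 → posterior Beta(14/3, 17/2)
obs 9: x=0 → posterior Beta(14/3, 19/2)
obs 10: x=0 → posterior Beta(14/3, 21/2)
obs 11: x=1 → posterior Beta(17/3, 21/2)

34/97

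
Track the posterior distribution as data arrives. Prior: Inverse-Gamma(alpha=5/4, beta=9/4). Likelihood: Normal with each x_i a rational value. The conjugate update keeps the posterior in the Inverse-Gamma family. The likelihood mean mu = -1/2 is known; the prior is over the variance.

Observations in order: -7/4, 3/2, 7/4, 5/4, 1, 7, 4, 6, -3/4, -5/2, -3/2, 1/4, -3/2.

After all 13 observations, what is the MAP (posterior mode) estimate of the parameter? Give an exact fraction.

obs 1: x=-7/4 → posterior Inverse-Gamma(7/4, 97/32)
obs 2: x=3/2 → posterior Inverse-Gamma(9/4, 161/32)
obs 3: x=7/4 → posterior Inverse-Gamma(11/4, 121/16)
obs 4: x=5/4 → posterior Inverse-Gamma(13/4, 291/32)
obs 5: x=1 → posterior Inverse-Gamma(15/4, 327/32)
obs 6: x=7 → posterior Inverse-Gamma(17/4, 1227/32)
obs 7: x=4 → posterior Inverse-Gamma(19/4, 1551/32)
obs 8: x=6 → posterior Inverse-Gamma(21/4, 2227/32)
obs 9: x=-3/4 → posterior Inverse-Gamma(23/4, 557/8)
obs 10: x=-5/2 → posterior Inverse-Gamma(25/4, 573/8)
obs 11: x=-3/2 → posterior Inverse-Gamma(27/4, 577/8)
obs 12: x=1/4 → posterior Inverse-Gamma(29/4, 2317/32)
obs 13: x=-3/2 → posterior Inverse-Gamma(31/4, 2333/32)

2333/280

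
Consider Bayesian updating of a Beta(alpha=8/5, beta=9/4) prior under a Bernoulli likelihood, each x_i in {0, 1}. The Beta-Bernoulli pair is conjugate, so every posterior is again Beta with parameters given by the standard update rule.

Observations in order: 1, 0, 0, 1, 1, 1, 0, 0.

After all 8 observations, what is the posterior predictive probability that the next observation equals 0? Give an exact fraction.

125/237

obs 1: x=1 → posterior Beta(13/5, 9/4)
obs 2: x=0 → posterior Beta(13/5, 13/4)
obs 3: x=0 → posterior Beta(13/5, 17/4)
obs 4: x=1 → posterior Beta(18/5, 17/4)
obs 5: x=1 → posterior Beta(23/5, 17/4)
obs 6: x=1 → posterior Beta(28/5, 17/4)
obs 7: x=0 → posterior Beta(28/5, 21/4)
obs 8: x=0 → posterior Beta(28/5, 25/4)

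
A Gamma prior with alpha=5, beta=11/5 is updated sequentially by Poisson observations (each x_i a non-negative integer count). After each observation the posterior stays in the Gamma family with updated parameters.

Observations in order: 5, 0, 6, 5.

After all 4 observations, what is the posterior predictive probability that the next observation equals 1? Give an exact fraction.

728892723768704276009214722737085/5774757640780493117306381461880832

obs 1: x=5 → posterior Gamma(10, 16/5)
obs 2: x=0 → posterior Gamma(10, 21/5)
obs 3: x=6 → posterior Gamma(16, 26/5)
obs 4: x=5 → posterior Gamma(21, 31/5)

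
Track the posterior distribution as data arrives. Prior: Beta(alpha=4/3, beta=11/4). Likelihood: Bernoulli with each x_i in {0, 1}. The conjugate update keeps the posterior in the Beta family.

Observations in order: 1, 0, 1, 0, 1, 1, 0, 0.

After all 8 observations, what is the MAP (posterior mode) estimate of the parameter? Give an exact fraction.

obs 1: x=1 → posterior Beta(7/3, 11/4)
obs 2: x=0 → posterior Beta(7/3, 15/4)
obs 3: x=1 → posterior Beta(10/3, 15/4)
obs 4: x=0 → posterior Beta(10/3, 19/4)
obs 5: x=1 → posterior Beta(13/3, 19/4)
obs 6: x=1 → posterior Beta(16/3, 19/4)
obs 7: x=0 → posterior Beta(16/3, 23/4)
obs 8: x=0 → posterior Beta(16/3, 27/4)

52/121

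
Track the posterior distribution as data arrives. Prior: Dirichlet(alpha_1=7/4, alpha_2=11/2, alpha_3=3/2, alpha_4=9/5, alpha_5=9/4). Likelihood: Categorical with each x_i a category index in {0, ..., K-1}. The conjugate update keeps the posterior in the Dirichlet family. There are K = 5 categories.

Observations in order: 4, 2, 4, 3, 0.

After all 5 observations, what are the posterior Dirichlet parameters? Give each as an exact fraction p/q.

alpha_1=11/4, alpha_2=11/2, alpha_3=5/2, alpha_4=14/5, alpha_5=17/4

obs 1: x=4 → posterior Dirichlet(7/4, 11/2, 3/2, 9/5, 13/4)
obs 2: x=2 → posterior Dirichlet(7/4, 11/2, 5/2, 9/5, 13/4)
obs 3: x=4 → posterior Dirichlet(7/4, 11/2, 5/2, 9/5, 17/4)
obs 4: x=3 → posterior Dirichlet(7/4, 11/2, 5/2, 14/5, 17/4)
obs 5: x=0 → posterior Dirichlet(11/4, 11/2, 5/2, 14/5, 17/4)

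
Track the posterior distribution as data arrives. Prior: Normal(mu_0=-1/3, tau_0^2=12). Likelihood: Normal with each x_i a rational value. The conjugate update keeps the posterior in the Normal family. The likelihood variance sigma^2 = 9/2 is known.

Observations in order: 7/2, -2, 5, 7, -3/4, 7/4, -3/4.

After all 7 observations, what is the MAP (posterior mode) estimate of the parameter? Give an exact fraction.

109/59

obs 1: x=7/2 → posterior Normal(27/11, 36/11)
obs 2: x=-2 → posterior Normal(11/19, 36/19)
obs 3: x=5 → posterior Normal(17/9, 4/3)
obs 4: x=7 → posterior Normal(107/35, 36/35)
obs 5: x=-3/4 → posterior Normal(101/43, 36/43)
obs 6: x=7/4 → posterior Normal(115/51, 12/17)
obs 7: x=-3/4 → posterior Normal(109/59, 36/59)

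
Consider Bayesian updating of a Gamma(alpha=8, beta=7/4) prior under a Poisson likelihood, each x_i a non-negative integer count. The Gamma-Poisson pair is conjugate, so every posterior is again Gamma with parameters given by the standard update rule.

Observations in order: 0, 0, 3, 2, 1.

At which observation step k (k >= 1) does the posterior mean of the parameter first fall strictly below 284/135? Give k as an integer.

obs 1: x=0 → posterior Gamma(8, 11/4)
obs 2: x=0 → posterior Gamma(8, 15/4)
obs 3: x=3 → posterior Gamma(11, 19/4)
obs 4: x=2 → posterior Gamma(13, 23/4)
obs 5: x=1 → posterior Gamma(14, 27/4)

k = 5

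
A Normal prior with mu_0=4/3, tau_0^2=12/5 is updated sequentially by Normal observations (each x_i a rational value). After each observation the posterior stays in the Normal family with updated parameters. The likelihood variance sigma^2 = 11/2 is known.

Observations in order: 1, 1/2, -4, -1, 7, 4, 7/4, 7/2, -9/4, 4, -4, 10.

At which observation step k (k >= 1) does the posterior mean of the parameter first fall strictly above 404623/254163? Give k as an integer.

k = 12

obs 1: x=1 → posterior Normal(292/237, 132/79)
obs 2: x=1/2 → posterior Normal(328/309, 132/103)
obs 3: x=-4 → posterior Normal(40/381, 132/127)
obs 4: x=-1 → posterior Normal(-32/453, 132/151)
obs 5: x=7 → posterior Normal(472/525, 132/175)
obs 6: x=4 → posterior Normal(760/597, 132/199)
obs 7: x=7/4 → posterior Normal(886/669, 132/223)
obs 8: x=7/2 → posterior Normal(1138/741, 132/247)
obs 9: x=-9/4 → posterior Normal(976/813, 132/271)
obs 10: x=4 → posterior Normal(1264/885, 132/295)
obs 11: x=-4 → posterior Normal(976/957, 12/29)
obs 12: x=10 → posterior Normal(1696/1029, 132/343)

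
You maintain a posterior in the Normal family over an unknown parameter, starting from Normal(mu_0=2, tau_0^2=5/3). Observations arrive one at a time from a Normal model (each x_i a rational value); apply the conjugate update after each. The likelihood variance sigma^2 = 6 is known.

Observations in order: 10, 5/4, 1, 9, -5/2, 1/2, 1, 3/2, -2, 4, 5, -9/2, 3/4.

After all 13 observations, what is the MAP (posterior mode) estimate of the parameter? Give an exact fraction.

obs 1: x=10 → posterior Normal(86/23, 30/23)
obs 2: x=5/4 → posterior Normal(369/112, 15/14)
obs 3: x=1 → posterior Normal(389/132, 10/11)
obs 4: x=9 → posterior Normal(569/152, 15/19)
obs 5: x=-5/2 → posterior Normal(519/172, 30/43)
obs 6: x=1/2 → posterior Normal(529/192, 5/8)
obs 7: x=1 → posterior Normal(549/212, 30/53)
obs 8: x=3/2 → posterior Normal(579/232, 15/29)
obs 9: x=-2 → posterior Normal(77/36, 10/21)
obs 10: x=4 → posterior Normal(619/272, 15/34)
obs 11: x=5 → posterior Normal(719/292, 30/73)
obs 12: x=-9/2 → posterior Normal(629/312, 5/13)
obs 13: x=3/4 → posterior Normal(161/83, 30/83)

161/83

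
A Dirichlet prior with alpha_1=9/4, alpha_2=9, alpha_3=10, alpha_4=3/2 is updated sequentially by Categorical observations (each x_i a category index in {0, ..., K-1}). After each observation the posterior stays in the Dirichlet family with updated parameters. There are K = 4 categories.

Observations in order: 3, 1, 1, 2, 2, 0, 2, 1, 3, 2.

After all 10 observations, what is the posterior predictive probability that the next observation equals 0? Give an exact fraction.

13/131

obs 1: x=3 → posterior Dirichlet(9/4, 9, 10, 5/2)
obs 2: x=1 → posterior Dirichlet(9/4, 10, 10, 5/2)
obs 3: x=1 → posterior Dirichlet(9/4, 11, 10, 5/2)
obs 4: x=2 → posterior Dirichlet(9/4, 11, 11, 5/2)
obs 5: x=2 → posterior Dirichlet(9/4, 11, 12, 5/2)
obs 6: x=0 → posterior Dirichlet(13/4, 11, 12, 5/2)
obs 7: x=2 → posterior Dirichlet(13/4, 11, 13, 5/2)
obs 8: x=1 → posterior Dirichlet(13/4, 12, 13, 5/2)
obs 9: x=3 → posterior Dirichlet(13/4, 12, 13, 7/2)
obs 10: x=2 → posterior Dirichlet(13/4, 12, 14, 7/2)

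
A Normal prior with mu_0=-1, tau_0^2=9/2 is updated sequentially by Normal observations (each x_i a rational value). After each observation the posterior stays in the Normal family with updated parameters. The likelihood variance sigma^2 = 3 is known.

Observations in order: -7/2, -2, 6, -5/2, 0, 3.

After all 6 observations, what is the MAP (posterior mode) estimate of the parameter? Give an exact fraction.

obs 1: x=-7/2 → posterior Normal(-5/2, 9/5)
obs 2: x=-2 → posterior Normal(-37/16, 9/8)
obs 3: x=6 → posterior Normal(-1/22, 9/11)
obs 4: x=-5/2 → posterior Normal(-4/7, 9/14)
obs 5: x=0 → posterior Normal(-8/17, 9/17)
obs 6: x=3 → posterior Normal(1/20, 9/20)

1/20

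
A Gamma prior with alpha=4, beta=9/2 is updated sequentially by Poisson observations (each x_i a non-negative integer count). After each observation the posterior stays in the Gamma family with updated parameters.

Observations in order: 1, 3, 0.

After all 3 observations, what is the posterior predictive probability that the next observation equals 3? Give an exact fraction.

obs 1: x=1 → posterior Gamma(5, 11/2)
obs 2: x=3 → posterior Gamma(8, 13/2)
obs 3: x=0 → posterior Gamma(8, 15/2)

2460375000000/34271896307633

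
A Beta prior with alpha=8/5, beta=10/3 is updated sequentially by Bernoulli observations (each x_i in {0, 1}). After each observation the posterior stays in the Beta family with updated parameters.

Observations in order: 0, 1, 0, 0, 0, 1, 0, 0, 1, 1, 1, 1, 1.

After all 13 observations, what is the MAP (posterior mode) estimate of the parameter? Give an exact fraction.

obs 1: x=0 → posterior Beta(8/5, 13/3)
obs 2: x=1 → posterior Beta(13/5, 13/3)
obs 3: x=0 → posterior Beta(13/5, 16/3)
obs 4: x=0 → posterior Beta(13/5, 19/3)
obs 5: x=0 → posterior Beta(13/5, 22/3)
obs 6: x=1 → posterior Beta(18/5, 22/3)
obs 7: x=0 → posterior Beta(18/5, 25/3)
obs 8: x=0 → posterior Beta(18/5, 28/3)
obs 9: x=1 → posterior Beta(23/5, 28/3)
obs 10: x=1 → posterior Beta(28/5, 28/3)
obs 11: x=1 → posterior Beta(33/5, 28/3)
obs 12: x=1 → posterior Beta(38/5, 28/3)
obs 13: x=1 → posterior Beta(43/5, 28/3)

114/239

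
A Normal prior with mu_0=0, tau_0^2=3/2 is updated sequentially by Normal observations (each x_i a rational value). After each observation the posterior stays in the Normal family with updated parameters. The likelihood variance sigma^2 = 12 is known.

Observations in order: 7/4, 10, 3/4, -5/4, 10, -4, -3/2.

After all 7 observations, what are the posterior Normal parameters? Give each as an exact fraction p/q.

mu_0=21/20, tau_0^2=4/5

obs 1: x=7/4 → posterior Normal(7/36, 4/3)
obs 2: x=10 → posterior Normal(47/40, 6/5)
obs 3: x=3/4 → posterior Normal(25/22, 12/11)
obs 4: x=-5/4 → posterior Normal(15/16, 1)
obs 5: x=10 → posterior Normal(85/52, 12/13)
obs 6: x=-4 → posterior Normal(69/56, 6/7)
obs 7: x=-3/2 → posterior Normal(21/20, 4/5)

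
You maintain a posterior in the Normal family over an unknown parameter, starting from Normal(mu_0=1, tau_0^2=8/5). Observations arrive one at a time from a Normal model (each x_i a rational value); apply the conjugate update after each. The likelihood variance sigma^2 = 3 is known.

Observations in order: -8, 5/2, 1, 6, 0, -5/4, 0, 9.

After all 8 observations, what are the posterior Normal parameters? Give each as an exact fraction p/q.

mu_0=89/79, tau_0^2=24/79

obs 1: x=-8 → posterior Normal(-49/23, 24/23)
obs 2: x=5/2 → posterior Normal(-29/31, 24/31)
obs 3: x=1 → posterior Normal(-7/13, 8/13)
obs 4: x=6 → posterior Normal(27/47, 24/47)
obs 5: x=0 → posterior Normal(27/55, 24/55)
obs 6: x=-5/4 → posterior Normal(17/63, 8/21)
obs 7: x=0 → posterior Normal(17/71, 24/71)
obs 8: x=9 → posterior Normal(89/79, 24/79)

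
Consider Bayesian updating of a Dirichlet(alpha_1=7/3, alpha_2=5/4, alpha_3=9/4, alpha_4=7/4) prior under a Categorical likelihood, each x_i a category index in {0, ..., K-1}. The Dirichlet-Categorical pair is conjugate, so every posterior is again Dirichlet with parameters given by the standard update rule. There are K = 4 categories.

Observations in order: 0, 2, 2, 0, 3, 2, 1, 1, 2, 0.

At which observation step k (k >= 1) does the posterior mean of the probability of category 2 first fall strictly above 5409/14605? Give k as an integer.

k = 3

obs 1: x=0 → posterior Dirichlet(10/3, 5/4, 9/4, 7/4)
obs 2: x=2 → posterior Dirichlet(10/3, 5/4, 13/4, 7/4)
obs 3: x=2 → posterior Dirichlet(10/3, 5/4, 17/4, 7/4)
obs 4: x=0 → posterior Dirichlet(13/3, 5/4, 17/4, 7/4)
obs 5: x=3 → posterior Dirichlet(13/3, 5/4, 17/4, 11/4)
obs 6: x=2 → posterior Dirichlet(13/3, 5/4, 21/4, 11/4)
obs 7: x=1 → posterior Dirichlet(13/3, 9/4, 21/4, 11/4)
obs 8: x=1 → posterior Dirichlet(13/3, 13/4, 21/4, 11/4)
obs 9: x=2 → posterior Dirichlet(13/3, 13/4, 25/4, 11/4)
obs 10: x=0 → posterior Dirichlet(16/3, 13/4, 25/4, 11/4)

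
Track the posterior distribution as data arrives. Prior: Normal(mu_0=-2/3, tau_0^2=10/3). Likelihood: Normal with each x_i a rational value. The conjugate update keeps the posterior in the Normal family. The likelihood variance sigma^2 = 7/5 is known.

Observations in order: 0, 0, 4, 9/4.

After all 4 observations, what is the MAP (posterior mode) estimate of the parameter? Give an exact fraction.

obs 1: x=0 → posterior Normal(-14/71, 70/71)
obs 2: x=0 → posterior Normal(-14/121, 70/121)
obs 3: x=4 → posterior Normal(62/57, 70/171)
obs 4: x=9/4 → posterior Normal(597/442, 70/221)

597/442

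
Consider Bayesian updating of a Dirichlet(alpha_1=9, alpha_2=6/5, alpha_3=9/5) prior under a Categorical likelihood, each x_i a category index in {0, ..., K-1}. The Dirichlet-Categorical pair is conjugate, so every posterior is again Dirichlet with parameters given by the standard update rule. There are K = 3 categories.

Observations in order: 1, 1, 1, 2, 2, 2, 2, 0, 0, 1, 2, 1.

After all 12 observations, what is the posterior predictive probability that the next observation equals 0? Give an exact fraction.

obs 1: x=1 → posterior Dirichlet(9, 11/5, 9/5)
obs 2: x=1 → posterior Dirichlet(9, 16/5, 9/5)
obs 3: x=1 → posterior Dirichlet(9, 21/5, 9/5)
obs 4: x=2 → posterior Dirichlet(9, 21/5, 14/5)
obs 5: x=2 → posterior Dirichlet(9, 21/5, 19/5)
obs 6: x=2 → posterior Dirichlet(9, 21/5, 24/5)
obs 7: x=2 → posterior Dirichlet(9, 21/5, 29/5)
obs 8: x=0 → posterior Dirichlet(10, 21/5, 29/5)
obs 9: x=0 → posterior Dirichlet(11, 21/5, 29/5)
obs 10: x=1 → posterior Dirichlet(11, 26/5, 29/5)
obs 11: x=2 → posterior Dirichlet(11, 26/5, 34/5)
obs 12: x=1 → posterior Dirichlet(11, 31/5, 34/5)

11/24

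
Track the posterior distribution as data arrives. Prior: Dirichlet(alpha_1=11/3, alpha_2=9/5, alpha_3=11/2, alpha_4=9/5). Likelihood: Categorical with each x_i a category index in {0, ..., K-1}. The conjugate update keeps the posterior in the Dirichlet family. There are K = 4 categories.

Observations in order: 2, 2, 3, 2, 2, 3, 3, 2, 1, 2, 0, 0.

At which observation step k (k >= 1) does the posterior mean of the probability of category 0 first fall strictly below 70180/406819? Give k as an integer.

k = 9

obs 1: x=2 → posterior Dirichlet(11/3, 9/5, 13/2, 9/5)
obs 2: x=2 → posterior Dirichlet(11/3, 9/5, 15/2, 9/5)
obs 3: x=3 → posterior Dirichlet(11/3, 9/5, 15/2, 14/5)
obs 4: x=2 → posterior Dirichlet(11/3, 9/5, 17/2, 14/5)
obs 5: x=2 → posterior Dirichlet(11/3, 9/5, 19/2, 14/5)
obs 6: x=3 → posterior Dirichlet(11/3, 9/5, 19/2, 19/5)
obs 7: x=3 → posterior Dirichlet(11/3, 9/5, 19/2, 24/5)
obs 8: x=2 → posterior Dirichlet(11/3, 9/5, 21/2, 24/5)
obs 9: x=1 → posterior Dirichlet(11/3, 14/5, 21/2, 24/5)
obs 10: x=2 → posterior Dirichlet(11/3, 14/5, 23/2, 24/5)
obs 11: x=0 → posterior Dirichlet(14/3, 14/5, 23/2, 24/5)
obs 12: x=0 → posterior Dirichlet(17/3, 14/5, 23/2, 24/5)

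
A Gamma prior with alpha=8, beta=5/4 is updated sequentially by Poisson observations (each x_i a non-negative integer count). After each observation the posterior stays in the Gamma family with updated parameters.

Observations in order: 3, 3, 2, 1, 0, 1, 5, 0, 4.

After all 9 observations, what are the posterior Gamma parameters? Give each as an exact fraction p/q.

obs 1: x=3 → posterior Gamma(11, 9/4)
obs 2: x=3 → posterior Gamma(14, 13/4)
obs 3: x=2 → posterior Gamma(16, 17/4)
obs 4: x=1 → posterior Gamma(17, 21/4)
obs 5: x=0 → posterior Gamma(17, 25/4)
obs 6: x=1 → posterior Gamma(18, 29/4)
obs 7: x=5 → posterior Gamma(23, 33/4)
obs 8: x=0 → posterior Gamma(23, 37/4)
obs 9: x=4 → posterior Gamma(27, 41/4)

alpha=27, beta=41/4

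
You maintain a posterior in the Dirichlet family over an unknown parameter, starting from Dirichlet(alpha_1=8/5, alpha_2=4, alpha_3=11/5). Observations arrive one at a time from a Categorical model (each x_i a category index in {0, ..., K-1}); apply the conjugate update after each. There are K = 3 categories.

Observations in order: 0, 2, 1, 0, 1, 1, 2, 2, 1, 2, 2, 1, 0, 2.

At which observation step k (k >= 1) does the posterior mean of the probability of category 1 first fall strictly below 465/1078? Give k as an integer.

obs 1: x=0 → posterior Dirichlet(13/5, 4, 11/5)
obs 2: x=2 → posterior Dirichlet(13/5, 4, 16/5)
obs 3: x=1 → posterior Dirichlet(13/5, 5, 16/5)
obs 4: x=0 → posterior Dirichlet(18/5, 5, 16/5)
obs 5: x=1 → posterior Dirichlet(18/5, 6, 16/5)
obs 6: x=1 → posterior Dirichlet(18/5, 7, 16/5)
obs 7: x=2 → posterior Dirichlet(18/5, 7, 21/5)
obs 8: x=2 → posterior Dirichlet(18/5, 7, 26/5)
obs 9: x=1 → posterior Dirichlet(18/5, 8, 26/5)
obs 10: x=2 → posterior Dirichlet(18/5, 8, 31/5)
obs 11: x=2 → posterior Dirichlet(18/5, 8, 36/5)
obs 12: x=1 → posterior Dirichlet(18/5, 9, 36/5)
obs 13: x=0 → posterior Dirichlet(23/5, 9, 36/5)
obs 14: x=2 → posterior Dirichlet(23/5, 9, 41/5)

k = 2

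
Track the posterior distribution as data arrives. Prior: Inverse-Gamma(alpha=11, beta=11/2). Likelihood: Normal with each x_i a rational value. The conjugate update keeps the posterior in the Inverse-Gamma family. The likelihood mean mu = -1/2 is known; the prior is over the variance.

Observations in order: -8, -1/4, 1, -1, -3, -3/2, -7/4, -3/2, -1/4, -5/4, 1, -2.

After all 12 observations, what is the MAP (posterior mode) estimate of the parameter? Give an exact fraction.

113/48

obs 1: x=-8 → posterior Inverse-Gamma(23/2, 269/8)
obs 2: x=-1/4 → posterior Inverse-Gamma(12, 1077/32)
obs 3: x=1 → posterior Inverse-Gamma(25/2, 1113/32)
obs 4: x=-1 → posterior Inverse-Gamma(13, 1117/32)
obs 5: x=-3 → posterior Inverse-Gamma(27/2, 1217/32)
obs 6: x=-3/2 → posterior Inverse-Gamma(14, 1233/32)
obs 7: x=-7/4 → posterior Inverse-Gamma(29/2, 629/16)
obs 8: x=-3/2 → posterior Inverse-Gamma(15, 637/16)
obs 9: x=-1/4 → posterior Inverse-Gamma(31/2, 1275/32)
obs 10: x=-5/4 → posterior Inverse-Gamma(16, 321/8)
obs 11: x=1 → posterior Inverse-Gamma(33/2, 165/4)
obs 12: x=-2 → posterior Inverse-Gamma(17, 339/8)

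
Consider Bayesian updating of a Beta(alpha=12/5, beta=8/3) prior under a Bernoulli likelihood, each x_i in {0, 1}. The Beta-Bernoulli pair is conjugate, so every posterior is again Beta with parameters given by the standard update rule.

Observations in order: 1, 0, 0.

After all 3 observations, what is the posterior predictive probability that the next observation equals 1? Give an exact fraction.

51/121

obs 1: x=1 → posterior Beta(17/5, 8/3)
obs 2: x=0 → posterior Beta(17/5, 11/3)
obs 3: x=0 → posterior Beta(17/5, 14/3)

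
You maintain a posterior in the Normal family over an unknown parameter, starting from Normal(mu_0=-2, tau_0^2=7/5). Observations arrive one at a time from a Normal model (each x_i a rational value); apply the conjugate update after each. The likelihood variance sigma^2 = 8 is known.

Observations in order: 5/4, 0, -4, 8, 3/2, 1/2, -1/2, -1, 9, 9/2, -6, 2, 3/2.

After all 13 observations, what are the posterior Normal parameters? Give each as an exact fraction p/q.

mu_0=149/524, tau_0^2=56/131

obs 1: x=5/4 → posterior Normal(-285/188, 56/47)
obs 2: x=0 → posterior Normal(-95/72, 28/27)
obs 3: x=-4 → posterior Normal(-397/244, 56/61)
obs 4: x=8 → posterior Normal(-173/272, 14/17)
obs 5: x=3/2 → posterior Normal(-131/300, 56/75)
obs 6: x=1/2 → posterior Normal(-117/328, 28/41)
obs 7: x=-1/2 → posterior Normal(-131/356, 56/89)
obs 8: x=-1 → posterior Normal(-53/128, 7/12)
obs 9: x=9 → posterior Normal(93/412, 56/103)
obs 10: x=9/2 → posterior Normal(219/440, 28/55)
obs 11: x=-6 → posterior Normal(17/156, 56/117)
obs 12: x=2 → posterior Normal(107/496, 14/31)
obs 13: x=3/2 → posterior Normal(149/524, 56/131)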